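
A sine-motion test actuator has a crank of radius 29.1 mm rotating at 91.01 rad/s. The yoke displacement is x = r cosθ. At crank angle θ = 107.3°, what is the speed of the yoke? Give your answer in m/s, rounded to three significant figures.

2.53

ω = 91.01 rad/s
x = r cosθ ⇒ ẋ = −rω sinθ.
|v| = rω|sinθ| = 0.0291·91.01·|sin 107.3°| = 2.5286 m/s.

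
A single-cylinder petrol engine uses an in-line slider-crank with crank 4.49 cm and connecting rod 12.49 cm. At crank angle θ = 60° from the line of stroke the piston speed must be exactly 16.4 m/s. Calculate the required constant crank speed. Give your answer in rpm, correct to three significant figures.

3390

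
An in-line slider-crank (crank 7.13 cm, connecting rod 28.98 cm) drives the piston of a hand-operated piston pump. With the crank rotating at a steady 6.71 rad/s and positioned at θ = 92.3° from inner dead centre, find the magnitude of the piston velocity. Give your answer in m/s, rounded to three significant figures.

0.473

ω = 6.71 rad/s
For an in-line slider-crank, x = r cosθ + √(L² − r² sin²θ), so v = −rω sinθ·[1 + r cosθ/√(L² − r² sin²θ)].
With r = 0.0713 m, L = 0.2898 m, θ = 92.3°: √(L² − r² sin²θ) = 0.28091 m.
v = −0.0713·6.71·0.99919·[1 + 0.0713·-0.04013/0.28091] = -0.47317 m/s.
|v| = 0.47317 m/s.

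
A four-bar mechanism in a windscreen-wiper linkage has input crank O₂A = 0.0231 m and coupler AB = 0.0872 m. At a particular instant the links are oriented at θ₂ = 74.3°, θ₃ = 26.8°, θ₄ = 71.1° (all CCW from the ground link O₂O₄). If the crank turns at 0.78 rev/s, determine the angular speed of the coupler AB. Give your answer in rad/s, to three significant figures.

ω₂ = 4.901 rad/s (from 0.78 rev/s).
Differentiating the loop-closure r₂e^{iθ₂}+r₃e^{iθ₃}=r₁+r₄e^{iθ₄} gives r₂ω₂e^{iθ₂}+r₃ω₃e^{iθ₃}=r₄ω₄e^{iθ₄}.
Eliminating the other unknown: ω₃ = r₂ω₂ sin(θ₄−θ₂) / [r₃ sin(θ₃−θ₄)].
Numerator sine = -0.05582; denominator sine = -0.69842.
Result = 0.0231·4.901·(-0.05582) / (0.0872·(-0.69842)) = +0.10377 rad/s; magnitude 0.10377 rad/s.

0.104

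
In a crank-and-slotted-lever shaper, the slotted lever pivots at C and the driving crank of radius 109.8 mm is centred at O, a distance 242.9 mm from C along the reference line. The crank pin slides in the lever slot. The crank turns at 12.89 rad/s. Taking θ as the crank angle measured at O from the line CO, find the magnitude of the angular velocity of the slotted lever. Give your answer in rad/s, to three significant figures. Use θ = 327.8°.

3.84

ω = 12.89 rad/s
Crank pin A relative to C: A = (d + r cosθ, r sinθ); lever angle φ = atan2(r sinθ, d + r cosθ).
Differentiating tanφ: φ̇ = rω(d cosθ + r)/(d² + r² + 2dr cosθ).
d² + r² + 2dr cosθ = |CA|² = 0.116193 m²;  d cosθ + r = +0.31534 m.
|ω_lever| = |0.1098·12.89·+0.31534| / 0.116193 = 3.8411 rad/s.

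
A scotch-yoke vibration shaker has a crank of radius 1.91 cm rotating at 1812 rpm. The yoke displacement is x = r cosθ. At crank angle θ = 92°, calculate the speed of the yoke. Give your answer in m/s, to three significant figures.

3.62

ω = 189.8 rad/s (from 1812 rpm).
x = r cosθ ⇒ ẋ = −rω sinθ.
|v| = rω|sinθ| = 0.0191·189.8·|sin 92°| = 3.6221 m/s.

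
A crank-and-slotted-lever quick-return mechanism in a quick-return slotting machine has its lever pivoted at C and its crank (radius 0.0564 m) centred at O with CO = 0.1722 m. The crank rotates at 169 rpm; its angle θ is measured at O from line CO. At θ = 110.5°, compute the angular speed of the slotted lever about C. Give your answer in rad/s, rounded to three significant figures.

ω = 17.7 rad/s (from 169 rpm).
Crank pin A relative to C: A = (d + r cosθ, r sinθ); lever angle φ = atan2(r sinθ, d + r cosθ).
Differentiating tanφ: φ̇ = rω(d cosθ + r)/(d² + r² + 2dr cosθ).
d² + r² + 2dr cosθ = |CA|² = 0.0260313 m²;  d cosθ + r = -0.0039057 m.
|ω_lever| = |0.0564·17.7·-0.0039057| / 0.0260313 = 0.14976 rad/s.

0.150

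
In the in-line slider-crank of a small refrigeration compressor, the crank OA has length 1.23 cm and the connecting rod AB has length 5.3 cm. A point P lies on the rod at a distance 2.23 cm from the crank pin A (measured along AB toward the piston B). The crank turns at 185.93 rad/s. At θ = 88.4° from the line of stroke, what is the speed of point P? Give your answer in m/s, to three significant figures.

2.29

ω = 185.9 rad/s.  Crank-pin speed |V_A| = rω = 2.2869 m/s, perpendicular to OA.
Rod angle: sinφ = −(r/L) sinθ ⇒ φ = -13.414°; ω_rod = −rω cosθ/√(L²−r²sin²θ) = -1.2386 rad/s.
V_P = V_A + ω_rod × AP, with AP = 0.0223 m along the rod.
Components: V_Px = −rω sinθ − a·ω_rod·sinφ = -2.2925 m/s;  V_Py = rω cosθ + a·ω_rod·cosφ = +0.036988 m/s.
|V_P| = √(V_Px² + V_Py²) = 2.2928 m/s.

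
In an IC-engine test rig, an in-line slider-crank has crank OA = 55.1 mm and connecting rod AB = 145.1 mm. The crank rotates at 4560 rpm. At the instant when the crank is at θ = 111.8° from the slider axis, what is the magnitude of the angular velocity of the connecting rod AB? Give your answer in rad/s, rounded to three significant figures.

72.0

ω = 477.5 rad/s (converted from 4560 rpm).
The rod makes angle φ with the slider axis where L sinφ = r sinθ; differentiating, L cosφ·φ̇ = r ω cosθ.
L cosφ = √(L² − r² sin²θ) = 0.13578 m.
|ω_rod| = r ω |cosθ| / √(L² − r² sin²θ) = 0.0551·477.5·0.37137/0.13578 = 71.963 rad/s.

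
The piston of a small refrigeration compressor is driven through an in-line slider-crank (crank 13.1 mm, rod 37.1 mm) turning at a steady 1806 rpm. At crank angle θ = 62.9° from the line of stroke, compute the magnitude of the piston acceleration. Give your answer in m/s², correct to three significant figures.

115

ω = 2π·1806/60 = 189.1 rad/s
x(θ) = r cosθ + √(L² − r² sin²θ); with ω constant, a = ω²·d²x/dθ².
d²x/dθ² = −r cosθ − r²(cos2θ)/√u − r⁴ sin²2θ/(4u^{3/2}),  u = L² − r² sin²θ = 0.00124041 m².
Substituting r = 0.0131 m, L = 0.0371 m, θ = 62.9°: d²x/dθ² = -0.0032282 m.
a = ω²·d²x/dθ² = (189.1)²·(-0.0032282) = -115.47 m/s²;  |a| = 115.47 m/s².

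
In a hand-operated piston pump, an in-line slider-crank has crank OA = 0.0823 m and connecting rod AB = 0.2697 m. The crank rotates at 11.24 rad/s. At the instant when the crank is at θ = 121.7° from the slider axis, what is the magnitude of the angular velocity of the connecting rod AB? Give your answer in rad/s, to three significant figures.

1.87

ω = 11.24 rad/s
The rod makes angle φ with the slider axis where L sinφ = r sinθ; differentiating, L cosφ·φ̇ = r ω cosθ.
L cosφ = √(L² − r² sin²θ) = 0.26045 m.
|ω_rod| = r ω |cosθ| / √(L² − r² sin²θ) = 0.0823·11.24·0.52547/0.26045 = 1.8663 rad/s.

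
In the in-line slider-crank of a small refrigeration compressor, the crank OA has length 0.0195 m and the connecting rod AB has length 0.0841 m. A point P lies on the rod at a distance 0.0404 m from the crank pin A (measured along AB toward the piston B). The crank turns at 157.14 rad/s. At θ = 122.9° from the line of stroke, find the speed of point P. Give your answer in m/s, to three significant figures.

ω = 157.1 rad/s.  Crank-pin speed |V_A| = rω = 3.0642 m/s, perpendicular to OA.
Rod angle: sinφ = −(r/L) sinθ ⇒ φ = -11.226°; ω_rod = −rω cosθ/√(L²−r²sin²θ) = +20.177 rad/s.
V_P = V_A + ω_rod × AP, with AP = 0.0404 m along the rod.
Components: V_Px = −rω sinθ − a·ω_rod·sinφ = -2.4141 m/s;  V_Py = rω cosθ + a·ω_rod·cosφ = -0.86486 m/s.
|V_P| = √(V_Px² + V_Py²) = 2.5643 m/s.

2.56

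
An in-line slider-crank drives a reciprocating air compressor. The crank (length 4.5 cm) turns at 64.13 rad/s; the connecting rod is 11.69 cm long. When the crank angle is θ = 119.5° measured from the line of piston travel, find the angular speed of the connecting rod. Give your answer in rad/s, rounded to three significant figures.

12.9

ω = 64.13 rad/s
The rod makes angle φ with the slider axis where L sinφ = r sinθ; differentiating, L cosφ·φ̇ = r ω cosθ.
L cosφ = √(L² − r² sin²θ) = 0.11014 m.
|ω_rod| = r ω |cosθ| / √(L² − r² sin²θ) = 0.045·64.13·0.49242/0.11014 = 12.902 rad/s.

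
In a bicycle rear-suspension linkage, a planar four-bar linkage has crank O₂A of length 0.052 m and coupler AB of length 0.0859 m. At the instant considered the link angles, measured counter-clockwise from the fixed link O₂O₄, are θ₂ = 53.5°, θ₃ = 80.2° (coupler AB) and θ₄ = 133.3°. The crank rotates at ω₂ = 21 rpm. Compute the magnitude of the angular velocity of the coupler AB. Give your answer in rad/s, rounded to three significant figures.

1.64

ω₂ = 2.199 rad/s (from 21 rpm).
Differentiating the loop-closure r₂e^{iθ₂}+r₃e^{iθ₃}=r₁+r₄e^{iθ₄} gives r₂ω₂e^{iθ₂}+r₃ω₃e^{iθ₃}=r₄ω₄e^{iθ₄}.
Eliminating the other unknown: ω₃ = r₂ω₂ sin(θ₄−θ₂) / [r₃ sin(θ₃−θ₄)].
Numerator sine = +0.98420; denominator sine = -0.79968.
Result = 0.052·2.199·(+0.98420) / (0.0859·(-0.79968)) = -1.6384 rad/s; magnitude 1.6384 rad/s.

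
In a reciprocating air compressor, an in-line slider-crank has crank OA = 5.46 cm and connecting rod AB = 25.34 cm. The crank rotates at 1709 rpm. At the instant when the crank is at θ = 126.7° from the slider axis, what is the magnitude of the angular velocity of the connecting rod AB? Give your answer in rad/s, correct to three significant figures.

ω = 179 rad/s (converted from 1709 rpm).
The rod makes angle φ with the slider axis where L sinφ = r sinθ; differentiating, L cosφ·φ̇ = r ω cosθ.
L cosφ = √(L² − r² sin²θ) = 0.24959 m.
|ω_rod| = r ω |cosθ| / √(L² − r² sin²θ) = 0.0546·179·0.59763/0.24959 = 23.397 rad/s.

23.4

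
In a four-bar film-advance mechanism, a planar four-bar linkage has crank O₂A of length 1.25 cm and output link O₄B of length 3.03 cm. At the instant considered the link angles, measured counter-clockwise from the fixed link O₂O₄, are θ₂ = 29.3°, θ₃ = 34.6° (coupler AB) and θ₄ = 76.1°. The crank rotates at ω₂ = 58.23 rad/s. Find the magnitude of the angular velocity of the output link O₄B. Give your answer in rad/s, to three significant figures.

3.35

ω₂ = 58.23 rad/s
Differentiating the loop-closure r₂e^{iθ₂}+r₃e^{iθ₃}=r₁+r₄e^{iθ₄} gives r₂ω₂e^{iθ₂}+r₃ω₃e^{iθ₃}=r₄ω₄e^{iθ₄}.
Eliminating the other unknown: ω₄ = r₂ω₂ sin(θ₂−θ₃) / [r₄ sin(θ₄−θ₃)].
Numerator sine = -0.09237; denominator sine = +0.66262.
Result = 0.0125·58.23·(-0.09237) / (0.0303·(+0.66262)) = -3.3488 rad/s; magnitude 3.3488 rad/s.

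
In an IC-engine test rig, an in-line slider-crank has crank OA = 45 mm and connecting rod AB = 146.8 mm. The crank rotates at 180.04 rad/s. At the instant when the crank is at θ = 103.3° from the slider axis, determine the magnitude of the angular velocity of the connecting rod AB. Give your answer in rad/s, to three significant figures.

ω = 180 rad/s
The rod makes angle φ with the slider axis where L sinφ = r sinθ; differentiating, L cosφ·φ̇ = r ω cosθ.
L cosφ = √(L² − r² sin²θ) = 0.14012 m.
|ω_rod| = r ω |cosθ| / √(L² − r² sin²θ) = 0.045·180·0.23005/0.14012 = 13.302 rad/s.

13.3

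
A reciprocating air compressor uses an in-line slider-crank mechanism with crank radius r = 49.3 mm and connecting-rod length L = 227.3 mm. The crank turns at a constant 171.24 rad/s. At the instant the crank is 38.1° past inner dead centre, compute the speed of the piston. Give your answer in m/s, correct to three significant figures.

6.11

ω = 171.2 rad/s
For an in-line slider-crank, x = r cosθ + √(L² − r² sin²θ), so v = −rω sinθ·[1 + r cosθ/√(L² − r² sin²θ)].
With r = 0.0493 m, L = 0.2273 m, θ = 38.1°: √(L² − r² sin²θ) = 0.22526 m.
v = −0.0493·171.2·0.61704·[1 + 0.0493·0.78694/0.22526] = -6.1063 m/s.
|v| = 6.1063 m/s.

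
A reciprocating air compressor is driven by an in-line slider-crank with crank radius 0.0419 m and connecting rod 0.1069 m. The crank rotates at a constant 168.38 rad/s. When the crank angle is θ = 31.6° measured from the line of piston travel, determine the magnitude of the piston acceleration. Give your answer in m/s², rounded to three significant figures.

1240

ω = 168.4 rad/s
x(θ) = r cosθ + √(L² − r² sin²θ); with ω constant, a = ω²·d²x/dθ².
d²x/dθ² = −r cosθ − r²(cos2θ)/√u − r⁴ sin²2θ/(4u^{3/2}),  u = L² − r² sin²θ = 0.0109456 m².
Substituting r = 0.0419 m, L = 0.1069 m, θ = 31.6°: d²x/dθ² = -0.043789 m.
a = ω²·d²x/dθ² = (168.4)²·(-0.043789) = -1241.5 m/s²;  |a| = 1241.5 m/s².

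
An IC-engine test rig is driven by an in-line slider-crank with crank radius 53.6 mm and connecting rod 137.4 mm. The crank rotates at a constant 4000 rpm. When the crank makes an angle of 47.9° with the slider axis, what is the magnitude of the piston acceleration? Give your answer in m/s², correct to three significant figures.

ω = 2π·4000/60 = 418.9 rad/s
x(θ) = r cosθ + √(L² − r² sin²θ); with ω constant, a = ω²·d²x/dθ².
d²x/dθ² = −r cosθ − r²(cos2θ)/√u − r⁴ sin²2θ/(4u^{3/2}),  u = L² − r² sin²θ = 0.0172971 m².
Substituting r = 0.0536 m, L = 0.1374 m, θ = 47.9°: d²x/dθ² = -0.034625 m.
a = ω²·d²x/dθ² = (418.9)²·(-0.034625) = -6075.3 m/s²;  |a| = 6075.3 m/s².

6080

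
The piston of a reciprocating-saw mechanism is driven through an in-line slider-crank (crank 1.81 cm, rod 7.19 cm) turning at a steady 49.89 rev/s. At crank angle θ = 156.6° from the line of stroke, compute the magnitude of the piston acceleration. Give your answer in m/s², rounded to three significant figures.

1320

ω = 2π·49.9 = 313.5 rad/s
x(θ) = r cosθ + √(L² − r² sin²θ); with ω constant, a = ω²·d²x/dθ².
d²x/dθ² = −r cosθ − r²(cos2θ)/√u − r⁴ sin²2θ/(4u^{3/2}),  u = L² − r² sin²θ = 0.00511794 m².
Substituting r = 0.0181 m, L = 0.0719 m, θ = 156.6°: d²x/dθ² = +0.013438 m.
a = ω²·d²x/dθ² = (313.5)²·(+0.013438) = +1320.4 m/s²;  |a| = 1320.4 m/s².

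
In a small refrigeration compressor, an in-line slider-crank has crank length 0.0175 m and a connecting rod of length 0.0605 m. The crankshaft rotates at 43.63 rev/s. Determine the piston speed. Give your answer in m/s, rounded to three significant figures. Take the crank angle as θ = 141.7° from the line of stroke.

2.29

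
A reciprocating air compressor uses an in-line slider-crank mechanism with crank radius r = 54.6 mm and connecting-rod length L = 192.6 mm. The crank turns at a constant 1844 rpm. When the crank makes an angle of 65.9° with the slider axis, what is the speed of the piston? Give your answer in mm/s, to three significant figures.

10800

ω = 2π·1844/60 = 193.1 rad/s
For an in-line slider-crank, x = r cosθ + √(L² − r² sin²θ), so v = −rω sinθ·[1 + r cosθ/√(L² − r² sin²θ)].
With r = 0.0546 m, L = 0.1926 m, θ = 65.9°: √(L² − r² sin²θ) = 0.18604 m.
v = −0.0546·193.1·0.91283·[1 + 0.0546·0.40833/0.18604] = -10.778 m/s.
|v| = 10.778 m/s = 10778 mm/s.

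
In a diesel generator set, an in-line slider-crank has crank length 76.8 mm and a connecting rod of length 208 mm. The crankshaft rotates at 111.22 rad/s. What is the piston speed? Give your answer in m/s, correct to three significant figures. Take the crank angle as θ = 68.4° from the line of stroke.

ω = 111.2 rad/s
For an in-line slider-crank, x = r cosθ + √(L² − r² sin²θ), so v = −rω sinθ·[1 + r cosθ/√(L² − r² sin²θ)].
With r = 0.0768 m, L = 0.208 m, θ = 68.4°: √(L² − r² sin²θ) = 0.19536 m.
v = −0.0768·111.2·0.92978·[1 + 0.0768·0.36812/0.19536] = -9.0912 m/s.
|v| = 9.0912 m/s.

9.09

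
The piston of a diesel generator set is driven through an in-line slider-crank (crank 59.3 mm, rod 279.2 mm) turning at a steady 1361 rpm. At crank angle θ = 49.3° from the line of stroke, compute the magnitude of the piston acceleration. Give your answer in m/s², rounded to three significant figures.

ω = 2π·1361/60 = 142.5 rad/s
x(θ) = r cosθ + √(L² − r² sin²θ); with ω constant, a = ω²·d²x/dθ².
d²x/dθ² = −r cosθ − r²(cos2θ)/√u − r⁴ sin²2θ/(4u^{3/2}),  u = L² − r² sin²θ = 0.0759315 m².
Substituting r = 0.0593 m, L = 0.2792 m, θ = 49.3°: d²x/dθ² = -0.036906 m.
a = ω²·d²x/dθ² = (142.5)²·(-0.036906) = -749.66 m/s²;  |a| = 749.66 m/s².

750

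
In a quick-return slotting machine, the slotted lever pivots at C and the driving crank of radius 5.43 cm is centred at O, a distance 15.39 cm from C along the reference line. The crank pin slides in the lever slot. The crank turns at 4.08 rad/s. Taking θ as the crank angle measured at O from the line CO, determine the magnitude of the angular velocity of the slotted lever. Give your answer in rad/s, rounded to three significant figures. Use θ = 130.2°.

0.630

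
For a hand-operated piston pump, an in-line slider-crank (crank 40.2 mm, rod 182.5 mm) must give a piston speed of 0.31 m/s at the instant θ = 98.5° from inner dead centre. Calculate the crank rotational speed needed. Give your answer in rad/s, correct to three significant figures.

For an in-line slider-crank, |v_piston| = rω|sinθ|·[1 + r cosθ/√(L² − r² sin²θ)].
With r = 0.0402 m, L = 0.1825 m, θ = 98.5°: the bracketed kinematic factor |dx/dθ| = 0.038432 m.
ω = v/|dx/dθ| = 0.31/0.038432 = 8.0662 rad/s.

8.07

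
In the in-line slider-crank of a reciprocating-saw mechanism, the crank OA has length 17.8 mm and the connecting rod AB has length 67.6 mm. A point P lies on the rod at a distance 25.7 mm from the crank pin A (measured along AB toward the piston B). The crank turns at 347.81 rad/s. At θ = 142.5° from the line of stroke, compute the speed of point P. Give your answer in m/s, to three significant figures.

ω = 347.8 rad/s.  Crank-pin speed |V_A| = rω = 6.191 m/s, perpendicular to OA.
Rod angle: sinφ = −(r/L) sinθ ⇒ φ = -9.224°; ω_rod = −rω cosθ/√(L²−r²sin²θ) = +73.61 rad/s.
V_P = V_A + ω_rod × AP, with AP = 0.0257 m along the rod.
Components: V_Px = −rω sinθ − a·ω_rod·sinφ = -3.4656 m/s;  V_Py = rω cosθ + a·ω_rod·cosφ = -3.0444 m/s.
|V_P| = √(V_Px² + V_Py²) = 4.6129 m/s.

4.61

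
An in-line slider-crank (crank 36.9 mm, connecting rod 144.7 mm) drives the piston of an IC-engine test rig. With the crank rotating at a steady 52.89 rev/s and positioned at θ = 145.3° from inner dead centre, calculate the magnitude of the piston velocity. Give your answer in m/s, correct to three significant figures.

5.50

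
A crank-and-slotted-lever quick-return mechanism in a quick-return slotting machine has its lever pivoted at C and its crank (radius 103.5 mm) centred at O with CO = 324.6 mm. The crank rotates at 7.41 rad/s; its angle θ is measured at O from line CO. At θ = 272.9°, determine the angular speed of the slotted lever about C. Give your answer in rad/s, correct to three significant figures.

0.770

ω = 7.41 rad/s
Crank pin A relative to C: A = (d + r cosθ, r sinθ); lever angle φ = atan2(r sinθ, d + r cosθ).
Differentiating tanφ: φ̇ = rω(d cosθ + r)/(d² + r² + 2dr cosθ).
d² + r² + 2dr cosθ = |CA|² = 0.119477 m²;  d cosθ + r = +0.11992 m.
|ω_lever| = |0.1035·7.41·+0.11992| / 0.119477 = 0.7698 rad/s.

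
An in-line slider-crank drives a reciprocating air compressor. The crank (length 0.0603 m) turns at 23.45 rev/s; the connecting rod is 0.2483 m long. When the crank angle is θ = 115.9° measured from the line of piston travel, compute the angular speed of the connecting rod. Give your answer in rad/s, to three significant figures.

16.0

ω = 147.3 rad/s (converted from 23.45 rev/s).
The rod makes angle φ with the slider axis where L sinφ = r sinθ; differentiating, L cosφ·φ̇ = r ω cosθ.
L cosφ = √(L² − r² sin²θ) = 0.2423 m.
|ω_rod| = r ω |cosθ| / √(L² − r² sin²θ) = 0.0603·147.3·0.43680/0.2423 = 16.016 rad/s.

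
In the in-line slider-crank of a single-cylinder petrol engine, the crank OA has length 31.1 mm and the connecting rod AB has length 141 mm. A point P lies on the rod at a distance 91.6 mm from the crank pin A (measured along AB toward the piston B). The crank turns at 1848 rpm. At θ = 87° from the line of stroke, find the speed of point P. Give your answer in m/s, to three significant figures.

ω = 193.5 rad/s.  Crank-pin speed |V_A| = rω = 6.0185 m/s, perpendicular to OA.
Rod angle: sinφ = −(r/L) sinθ ⇒ φ = -12.725°; ω_rod = −rω cosθ/√(L²−r²sin²θ) = -2.2902 rad/s.
V_P = V_A + ω_rod × AP, with AP = 0.0916 m along the rod.
Components: V_Px = −rω sinθ − a·ω_rod·sinφ = -6.0565 m/s;  V_Py = rω cosθ + a·ω_rod·cosφ = +0.11036 m/s.
|V_P| = √(V_Px² + V_Py²) = 6.0575 m/s.

6.06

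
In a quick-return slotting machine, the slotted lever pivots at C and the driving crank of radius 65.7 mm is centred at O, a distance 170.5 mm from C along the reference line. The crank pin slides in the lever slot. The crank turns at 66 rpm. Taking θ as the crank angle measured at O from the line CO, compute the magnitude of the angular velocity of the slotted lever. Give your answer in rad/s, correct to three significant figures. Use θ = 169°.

ω = 6.912 rad/s (from 66 rpm).
Crank pin A relative to C: A = (d + r cosθ, r sinθ); lever angle φ = atan2(r sinθ, d + r cosθ).
Differentiating tanφ: φ̇ = rω(d cosθ + r)/(d² + r² + 2dr cosθ).
d² + r² + 2dr cosθ = |CA|² = 0.0113947 m²;  d cosθ + r = -0.10167 m.
|ω_lever| = |0.0657·6.912·-0.10167| / 0.0113947 = 4.0515 rad/s.

4.05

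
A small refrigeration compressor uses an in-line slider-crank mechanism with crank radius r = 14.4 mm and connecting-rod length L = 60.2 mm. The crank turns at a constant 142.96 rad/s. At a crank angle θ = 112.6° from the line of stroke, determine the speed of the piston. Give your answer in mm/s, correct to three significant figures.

1720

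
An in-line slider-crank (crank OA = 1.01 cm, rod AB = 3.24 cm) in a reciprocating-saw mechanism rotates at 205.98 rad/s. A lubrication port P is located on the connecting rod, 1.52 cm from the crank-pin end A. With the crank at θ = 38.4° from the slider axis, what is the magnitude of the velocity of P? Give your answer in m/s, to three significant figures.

1.68

ω = 206 rad/s.  Crank-pin speed |V_A| = rω = 2.0804 m/s, perpendicular to OA.
Rod angle: sinφ = −(r/L) sinθ ⇒ φ = -11.165°; ω_rod = −rω cosθ/√(L²−r²sin²θ) = -51.292 rad/s.
V_P = V_A + ω_rod × AP, with AP = 0.0152 m along the rod.
Components: V_Px = −rω sinθ − a·ω_rod·sinφ = -1.4432 m/s;  V_Py = rω cosθ + a·ω_rod·cosφ = +0.86552 m/s.
|V_P| = √(V_Px² + V_Py²) = 1.6828 m/s.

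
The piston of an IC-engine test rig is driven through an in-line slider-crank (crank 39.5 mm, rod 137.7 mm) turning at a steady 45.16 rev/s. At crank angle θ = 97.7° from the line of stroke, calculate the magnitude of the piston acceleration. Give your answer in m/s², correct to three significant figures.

ω = 2π·45.2 = 283.7 rad/s
x(θ) = r cosθ + √(L² − r² sin²θ); with ω constant, a = ω²·d²x/dθ².
d²x/dθ² = −r cosθ − r²(cos2θ)/√u − r⁴ sin²2θ/(4u^{3/2}),  u = L² − r² sin²θ = 0.0174291 m².
Substituting r = 0.0395 m, L = 0.1377 m, θ = 97.7°: d²x/dθ² = +0.016668 m.
a = ω²·d²x/dθ² = (283.7)²·(+0.016668) = +1342 m/s²;  |a| = 1342 m/s².

1340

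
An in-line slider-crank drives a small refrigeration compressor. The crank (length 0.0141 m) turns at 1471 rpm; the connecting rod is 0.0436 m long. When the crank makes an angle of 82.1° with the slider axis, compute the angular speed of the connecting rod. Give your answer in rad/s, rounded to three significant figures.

7.23

ω = 154 rad/s (converted from 1471 rpm).
The rod makes angle φ with the slider axis where L sinφ = r sinθ; differentiating, L cosφ·φ̇ = r ω cosθ.
L cosφ = √(L² − r² sin²θ) = 0.041303 m.
|ω_rod| = r ω |cosθ| / √(L² − r² sin²θ) = 0.0141·154·0.13744/0.041303 = 7.2279 rad/s.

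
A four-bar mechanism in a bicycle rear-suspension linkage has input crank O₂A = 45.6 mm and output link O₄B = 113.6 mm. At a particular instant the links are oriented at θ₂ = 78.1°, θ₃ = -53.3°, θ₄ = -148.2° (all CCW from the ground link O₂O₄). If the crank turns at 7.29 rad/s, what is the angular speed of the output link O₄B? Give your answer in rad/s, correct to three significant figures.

2.20

ω₂ = 7.29 rad/s
Differentiating the loop-closure r₂e^{iθ₂}+r₃e^{iθ₃}=r₁+r₄e^{iθ₄} gives r₂ω₂e^{iθ₂}+r₃ω₃e^{iθ₃}=r₄ω₄e^{iθ₄}.
Eliminating the other unknown: ω₄ = r₂ω₂ sin(θ₂−θ₃) / [r₄ sin(θ₄−θ₃)].
Numerator sine = +0.75011; denominator sine = -0.99635.
Result = 0.0456·7.29·(+0.75011) / (0.1136·(-0.99635)) = -2.2031 rad/s; magnitude 2.2031 rad/s.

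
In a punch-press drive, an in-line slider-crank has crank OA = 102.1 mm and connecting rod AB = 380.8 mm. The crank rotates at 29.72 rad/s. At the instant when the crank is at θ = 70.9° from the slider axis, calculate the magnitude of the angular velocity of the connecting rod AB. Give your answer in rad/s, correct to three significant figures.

2.70

ω = 29.72 rad/s
The rod makes angle φ with the slider axis where L sinφ = r sinθ; differentiating, L cosφ·φ̇ = r ω cosθ.
L cosφ = √(L² − r² sin²θ) = 0.36838 m.
|ω_rod| = r ω |cosθ| / √(L² − r² sin²θ) = 0.1021·29.72·0.32722/0.36838 = 2.6954 rad/s.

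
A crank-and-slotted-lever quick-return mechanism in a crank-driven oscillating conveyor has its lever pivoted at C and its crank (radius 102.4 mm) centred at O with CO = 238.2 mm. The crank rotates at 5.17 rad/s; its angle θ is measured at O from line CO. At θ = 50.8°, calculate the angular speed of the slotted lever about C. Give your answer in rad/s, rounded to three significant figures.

ω = 5.17 rad/s
Crank pin A relative to C: A = (d + r cosθ, r sinθ); lever angle φ = atan2(r sinθ, d + r cosθ).
Differentiating tanφ: φ̇ = rω(d cosθ + r)/(d² + r² + 2dr cosθ).
d² + r² + 2dr cosθ = |CA|² = 0.0980575 m²;  d cosθ + r = +0.25295 m.
|ω_lever| = |0.1024·5.17·+0.25295| / 0.0980575 = 1.3657 rad/s.

1.37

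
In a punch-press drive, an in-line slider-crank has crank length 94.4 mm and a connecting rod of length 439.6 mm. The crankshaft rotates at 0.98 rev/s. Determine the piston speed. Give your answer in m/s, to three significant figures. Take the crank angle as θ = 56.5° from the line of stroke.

ω = 2π·0.98 = 6.158 rad/s
For an in-line slider-crank, x = r cosθ + √(L² − r² sin²θ), so v = −rω sinθ·[1 + r cosθ/√(L² − r² sin²θ)].
With r = 0.0944 m, L = 0.4396 m, θ = 56.5°: √(L² − r² sin²θ) = 0.43249 m.
v = −0.0944·6.158·0.83389·[1 + 0.0944·0.55194/0.43249] = -0.54311 m/s.
|v| = 0.54311 m/s.

0.543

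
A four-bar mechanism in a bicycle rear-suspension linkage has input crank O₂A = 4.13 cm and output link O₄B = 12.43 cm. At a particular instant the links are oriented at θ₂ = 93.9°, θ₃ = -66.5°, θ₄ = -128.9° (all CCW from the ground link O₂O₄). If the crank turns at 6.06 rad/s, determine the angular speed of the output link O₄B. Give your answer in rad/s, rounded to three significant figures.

ω₂ = 6.06 rad/s
Differentiating the loop-closure r₂e^{iθ₂}+r₃e^{iθ₃}=r₁+r₄e^{iθ₄} gives r₂ω₂e^{iθ₂}+r₃ω₃e^{iθ₃}=r₄ω₄e^{iθ₄}.
Eliminating the other unknown: ω₄ = r₂ω₂ sin(θ₂−θ₃) / [r₄ sin(θ₄−θ₃)].
Numerator sine = +0.33545; denominator sine = -0.88620.
Result = 0.0413·6.06·(+0.33545) / (0.1243·(-0.88620)) = -0.76216 rad/s; magnitude 0.76216 rad/s.

0.762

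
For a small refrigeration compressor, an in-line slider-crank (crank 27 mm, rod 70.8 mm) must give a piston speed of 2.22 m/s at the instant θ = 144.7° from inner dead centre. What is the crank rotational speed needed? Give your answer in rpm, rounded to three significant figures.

2000

For an in-line slider-crank, |v_piston| = rω|sinθ|·[1 + r cosθ/√(L² − r² sin²θ)].
With r = 0.027 m, L = 0.0708 m, θ = 144.7°: the bracketed kinematic factor |dx/dθ| = 0.010624 m.
ω = v/|dx/dθ| = 2.22/0.010624 = 208.97 rad/s.
N = 60ω/(2π) = 1995.5 rpm.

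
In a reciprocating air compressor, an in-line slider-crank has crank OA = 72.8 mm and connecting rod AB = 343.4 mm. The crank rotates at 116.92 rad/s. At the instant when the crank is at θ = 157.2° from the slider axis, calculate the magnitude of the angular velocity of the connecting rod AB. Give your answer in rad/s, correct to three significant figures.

ω = 116.9 rad/s
The rod makes angle φ with the slider axis where L sinφ = r sinθ; differentiating, L cosφ·φ̇ = r ω cosθ.
L cosφ = √(L² − r² sin²θ) = 0.34224 m.
|ω_rod| = r ω |cosθ| / √(L² − r² sin²θ) = 0.0728·116.9·0.92186/0.34224 = 22.928 rad/s.

22.9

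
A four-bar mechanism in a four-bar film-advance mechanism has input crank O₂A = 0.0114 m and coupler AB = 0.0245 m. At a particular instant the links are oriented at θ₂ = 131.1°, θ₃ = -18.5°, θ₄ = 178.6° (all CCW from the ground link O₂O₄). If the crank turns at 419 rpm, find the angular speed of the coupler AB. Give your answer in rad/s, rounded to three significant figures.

51.2

ω₂ = 43.88 rad/s (from 419 rpm).
Differentiating the loop-closure r₂e^{iθ₂}+r₃e^{iθ₃}=r₁+r₄e^{iθ₄} gives r₂ω₂e^{iθ₂}+r₃ω₃e^{iθ₃}=r₄ω₄e^{iθ₄}.
Eliminating the other unknown: ω₃ = r₂ω₂ sin(θ₄−θ₂) / [r₃ sin(θ₃−θ₄)].
Numerator sine = +0.73728; denominator sine = +0.29404.
Result = 0.0114·43.88·(+0.73728) / (0.0245·(+0.29404)) = +51.192 rad/s; magnitude 51.192 rad/s.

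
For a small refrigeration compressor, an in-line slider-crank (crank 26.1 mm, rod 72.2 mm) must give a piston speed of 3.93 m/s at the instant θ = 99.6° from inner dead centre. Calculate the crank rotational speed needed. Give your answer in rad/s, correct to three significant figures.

For an in-line slider-crank, |v_piston| = rω|sinθ|·[1 + r cosθ/√(L² − r² sin²θ)].
With r = 0.0261 m, L = 0.0722 m, θ = 99.6°: the bracketed kinematic factor |dx/dθ| = 0.024074 m.
ω = v/|dx/dθ| = 3.93/0.024074 = 163.25 rad/s.

163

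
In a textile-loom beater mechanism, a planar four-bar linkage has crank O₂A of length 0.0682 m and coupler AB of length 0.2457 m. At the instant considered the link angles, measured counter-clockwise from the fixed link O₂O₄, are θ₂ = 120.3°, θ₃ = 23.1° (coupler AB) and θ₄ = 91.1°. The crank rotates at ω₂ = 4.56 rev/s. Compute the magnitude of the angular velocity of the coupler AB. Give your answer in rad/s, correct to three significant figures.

4.18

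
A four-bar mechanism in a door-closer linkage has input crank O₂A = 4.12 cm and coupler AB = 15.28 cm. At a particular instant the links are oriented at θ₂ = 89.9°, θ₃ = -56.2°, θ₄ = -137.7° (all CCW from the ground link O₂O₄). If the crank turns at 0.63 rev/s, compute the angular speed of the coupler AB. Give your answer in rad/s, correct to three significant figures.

0.797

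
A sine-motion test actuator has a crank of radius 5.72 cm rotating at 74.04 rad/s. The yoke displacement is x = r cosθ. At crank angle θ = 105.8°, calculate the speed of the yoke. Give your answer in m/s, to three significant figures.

ω = 74.04 rad/s
x = r cosθ ⇒ ẋ = −rω sinθ.
|v| = rω|sinθ| = 0.0572·74.04·|sin 105.8°| = 4.0751 m/s.

4.08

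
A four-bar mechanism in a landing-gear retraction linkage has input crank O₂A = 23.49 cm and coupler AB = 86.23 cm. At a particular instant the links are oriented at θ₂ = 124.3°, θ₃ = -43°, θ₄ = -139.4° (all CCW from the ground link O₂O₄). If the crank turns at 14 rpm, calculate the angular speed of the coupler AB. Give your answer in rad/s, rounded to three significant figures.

0.399

ω₂ = 1.466 rad/s (from 14 rpm).
Differentiating the loop-closure r₂e^{iθ₂}+r₃e^{iθ₃}=r₁+r₄e^{iθ₄} gives r₂ω₂e^{iθ₂}+r₃ω₃e^{iθ₃}=r₄ω₄e^{iθ₄}.
Eliminating the other unknown: ω₃ = r₂ω₂ sin(θ₄−θ₂) / [r₃ sin(θ₃−θ₄)].
Numerator sine = +0.99396; denominator sine = +0.99377.
Result = 0.2349·1.466·(+0.99396) / (0.8623·(+0.99377)) = +0.39945 rad/s; magnitude 0.39945 rad/s.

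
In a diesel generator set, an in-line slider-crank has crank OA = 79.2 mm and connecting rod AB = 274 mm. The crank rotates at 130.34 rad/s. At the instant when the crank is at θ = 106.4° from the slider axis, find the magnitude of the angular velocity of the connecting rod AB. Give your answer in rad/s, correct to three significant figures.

11.1

ω = 130.3 rad/s
The rod makes angle φ with the slider axis where L sinφ = r sinθ; differentiating, L cosφ·φ̇ = r ω cosθ.
L cosφ = √(L² − r² sin²θ) = 0.26326 m.
|ω_rod| = r ω |cosθ| / √(L² − r² sin²θ) = 0.0792·130.3·0.28234/0.26326 = 11.071 rad/s.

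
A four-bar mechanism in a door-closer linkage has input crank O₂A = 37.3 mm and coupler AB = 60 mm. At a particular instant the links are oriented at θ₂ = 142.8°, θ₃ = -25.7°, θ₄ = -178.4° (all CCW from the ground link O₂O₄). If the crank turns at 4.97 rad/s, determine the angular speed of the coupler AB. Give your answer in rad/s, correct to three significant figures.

4.22

ω₂ = 4.97 rad/s
Differentiating the loop-closure r₂e^{iθ₂}+r₃e^{iθ₃}=r₁+r₄e^{iθ₄} gives r₂ω₂e^{iθ₂}+r₃ω₃e^{iθ₃}=r₄ω₄e^{iθ₄}.
Eliminating the other unknown: ω₃ = r₂ω₂ sin(θ₄−θ₂) / [r₃ sin(θ₃−θ₄)].
Numerator sine = +0.62660; denominator sine = +0.45865.
Result = 0.0373·4.97·(+0.62660) / (0.06·(+0.45865)) = +4.2211 rad/s; magnitude 4.2211 rad/s.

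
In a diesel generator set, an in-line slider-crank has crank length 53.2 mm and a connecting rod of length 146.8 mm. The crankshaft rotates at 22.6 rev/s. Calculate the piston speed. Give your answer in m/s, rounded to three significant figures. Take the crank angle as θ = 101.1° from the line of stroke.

6.86

ω = 2π·22.6 = 142 rad/s
For an in-line slider-crank, x = r cosθ + √(L² − r² sin²θ), so v = −rω sinθ·[1 + r cosθ/√(L² − r² sin²θ)].
With r = 0.0532 m, L = 0.1468 m, θ = 101.1°: √(L² − r² sin²θ) = 0.1372 m.
v = −0.0532·142·0.98129·[1 + 0.0532·-0.19252/0.1372] = -6.8597 m/s.
|v| = 6.8597 m/s.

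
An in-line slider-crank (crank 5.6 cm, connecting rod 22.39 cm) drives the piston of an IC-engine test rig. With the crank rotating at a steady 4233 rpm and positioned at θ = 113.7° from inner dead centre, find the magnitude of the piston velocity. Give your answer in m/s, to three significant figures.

20.4

ω = 2π·4233/60 = 443.3 rad/s
For an in-line slider-crank, x = r cosθ + √(L² − r² sin²θ), so v = −rω sinθ·[1 + r cosθ/√(L² − r² sin²θ)].
With r = 0.056 m, L = 0.2239 m, θ = 113.7°: √(L² − r² sin²θ) = 0.21795 m.
v = −0.056·443.3·0.91566·[1 + 0.056·-0.40195/0.21795] = -20.383 m/s.
|v| = 20.383 m/s.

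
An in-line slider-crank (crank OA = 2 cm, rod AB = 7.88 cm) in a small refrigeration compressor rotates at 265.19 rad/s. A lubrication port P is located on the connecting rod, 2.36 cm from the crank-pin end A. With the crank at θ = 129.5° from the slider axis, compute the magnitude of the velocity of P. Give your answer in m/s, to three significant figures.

4.55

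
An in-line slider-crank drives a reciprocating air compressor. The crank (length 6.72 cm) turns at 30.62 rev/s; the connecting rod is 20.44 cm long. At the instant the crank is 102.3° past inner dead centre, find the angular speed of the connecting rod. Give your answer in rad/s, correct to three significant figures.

ω = 192.4 rad/s (converted from 30.62 rev/s).
The rod makes angle φ with the slider axis where L sinφ = r sinθ; differentiating, L cosφ·φ̇ = r ω cosθ.
L cosφ = √(L² − r² sin²θ) = 0.19357 m.
|ω_rod| = r ω |cosθ| / √(L² − r² sin²θ) = 0.0672·192.4·0.21303/0.19357 = 14.229 rad/s.

14.2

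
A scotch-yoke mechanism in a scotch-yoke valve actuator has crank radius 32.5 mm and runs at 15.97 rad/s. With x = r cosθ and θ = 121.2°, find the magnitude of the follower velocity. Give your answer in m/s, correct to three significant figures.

ω = 15.97 rad/s
x = r cosθ ⇒ ẋ = −rω sinθ.
|v| = rω|sinθ| = 0.0325·15.97·|sin 121.2°| = 0.44396 m/s.

0.444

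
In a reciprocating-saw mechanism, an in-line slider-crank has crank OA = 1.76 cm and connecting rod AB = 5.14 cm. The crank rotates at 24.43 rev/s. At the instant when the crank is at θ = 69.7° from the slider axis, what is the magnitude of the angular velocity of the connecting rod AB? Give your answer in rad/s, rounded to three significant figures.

ω = 153.5 rad/s (converted from 24.43 rev/s).
The rod makes angle φ with the slider axis where L sinφ = r sinθ; differentiating, L cosφ·φ̇ = r ω cosθ.
L cosφ = √(L² − r² sin²θ) = 0.048677 m.
|ω_rod| = r ω |cosθ| / √(L² − r² sin²θ) = 0.0176·153.5·0.34694/0.048677 = 19.255 rad/s.

19.3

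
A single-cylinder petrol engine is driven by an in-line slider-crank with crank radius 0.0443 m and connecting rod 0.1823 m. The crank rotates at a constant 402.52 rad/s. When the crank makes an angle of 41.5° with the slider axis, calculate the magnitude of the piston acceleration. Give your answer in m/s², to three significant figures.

ω = 402.5 rad/s
x(θ) = r cosθ + √(L² − r² sin²θ); with ω constant, a = ω²·d²x/dθ².
d²x/dθ² = −r cosθ − r²(cos2θ)/√u − r⁴ sin²2θ/(4u^{3/2}),  u = L² − r² sin²θ = 0.0323716 m².
Substituting r = 0.0443 m, L = 0.1823 m, θ = 41.5°: d²x/dθ² = -0.034671 m.
a = ω²·d²x/dθ² = (402.5)²·(-0.034671) = -5617.5 m/s²;  |a| = 5617.5 m/s².

5620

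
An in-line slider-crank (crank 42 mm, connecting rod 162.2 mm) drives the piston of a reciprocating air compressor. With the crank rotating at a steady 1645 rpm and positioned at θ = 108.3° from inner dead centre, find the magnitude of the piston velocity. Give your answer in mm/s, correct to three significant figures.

6290

ω = 2π·1645/60 = 172.3 rad/s
For an in-line slider-crank, x = r cosθ + √(L² − r² sin²θ), so v = −rω sinθ·[1 + r cosθ/√(L² − r² sin²θ)].
With r = 0.042 m, L = 0.1622 m, θ = 108.3°: √(L² − r² sin²θ) = 0.15722 m.
v = −0.042·172.3·0.94943·[1 + 0.042·-0.31399/0.15722] = -6.293 m/s.
|v| = 6.293 m/s = 6293 mm/s.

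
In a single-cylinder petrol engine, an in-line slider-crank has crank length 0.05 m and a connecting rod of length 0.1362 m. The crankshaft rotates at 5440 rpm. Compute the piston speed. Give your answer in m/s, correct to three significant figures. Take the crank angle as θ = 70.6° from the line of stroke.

30.4

ω = 2π·5440/60 = 569.7 rad/s
For an in-line slider-crank, x = r cosθ + √(L² − r² sin²θ), so v = −rω sinθ·[1 + r cosθ/√(L² − r² sin²θ)].
With r = 0.05 m, L = 0.1362 m, θ = 70.6°: √(L² − r² sin²θ) = 0.12777 m.
v = −0.05·569.7·0.94322·[1 + 0.05·0.33216/0.12777] = -30.359 m/s.
|v| = 30.359 m/s.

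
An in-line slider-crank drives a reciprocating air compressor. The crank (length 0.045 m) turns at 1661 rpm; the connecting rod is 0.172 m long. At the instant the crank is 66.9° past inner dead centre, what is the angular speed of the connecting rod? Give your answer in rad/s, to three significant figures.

18.4

ω = 173.9 rad/s (converted from 1661 rpm).
The rod makes angle φ with the slider axis where L sinφ = r sinθ; differentiating, L cosφ·φ̇ = r ω cosθ.
L cosφ = √(L² − r² sin²θ) = 0.16695 m.
|ω_rod| = r ω |cosθ| / √(L² − r² sin²θ) = 0.045·173.9·0.39234/0.16695 = 18.395 rad/s.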